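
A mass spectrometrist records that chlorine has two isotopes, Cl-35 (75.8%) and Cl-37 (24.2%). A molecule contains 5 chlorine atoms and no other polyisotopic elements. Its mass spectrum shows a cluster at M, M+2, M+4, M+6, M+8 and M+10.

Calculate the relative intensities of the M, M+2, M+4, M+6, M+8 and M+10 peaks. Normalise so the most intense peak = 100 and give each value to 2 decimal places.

The 5 Cl atoms are independent, so intensities follow the terms of (0.758 + 0.242)^5.
P(M) = 0.758^5 = 0.250234
P(M+2) = 5 × 0.758^4 × 0.242^1 = 0.399450
P(M+4) = 10 × 0.758^3 × 0.242^2 = 0.255058
P(M+6) = 10 × 0.758^2 × 0.242^3 = 0.081430
P(M+8) = 5 × 0.758^1 × 0.242^4 = 0.012999
P(M+10) = 0.242^5 = 0.000830
The M+2 peak is largest (0.399450); scaling to 100 gives 62.64 : 100.00 : 63.85 : 20.39 : 3.25 : 0.21.

62.64 : 100.00 : 63.85 : 20.39 : 3.25 : 0.21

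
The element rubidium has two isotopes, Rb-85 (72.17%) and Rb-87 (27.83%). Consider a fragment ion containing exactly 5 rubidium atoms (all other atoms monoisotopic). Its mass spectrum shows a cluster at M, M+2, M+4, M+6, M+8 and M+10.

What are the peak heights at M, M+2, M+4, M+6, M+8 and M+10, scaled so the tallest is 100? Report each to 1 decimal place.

51.9 : 100.0 : 77.1 : 29.7 : 5.7 : 0.4

Expanding (0.7217 + 0.2783)^5:
P(M) = 0.7217^5 = 0.195787
P(M+2) = 5 × 0.7217^4 × 0.2783^1 = 0.377494
P(M+4) = 10 × 0.7217^3 × 0.2783^2 = 0.291136
P(M+6) = 10 × 0.7217^2 × 0.2783^3 = 0.112267
P(M+8) = 5 × 0.7217^1 × 0.2783^4 = 0.021646
P(M+10) = 0.2783^5 = 0.001669
The M+2 peak is largest (0.377494); scaling to 100 gives 51.9 : 100.0 : 77.1 : 29.7 : 5.7 : 0.4.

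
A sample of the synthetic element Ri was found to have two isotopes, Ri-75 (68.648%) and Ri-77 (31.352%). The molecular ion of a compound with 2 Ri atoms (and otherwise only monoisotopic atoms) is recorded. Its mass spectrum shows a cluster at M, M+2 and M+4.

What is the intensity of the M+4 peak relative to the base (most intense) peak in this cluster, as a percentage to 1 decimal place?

Term probabilities: M 0.4713, M+2 0.4305, M+4 0.0983. Base peak = M.
P(M) = C(2,0) × 0.68648^2 × 0.31352^0 = 1 × 0.47125479 × 1.0000 = 0.471255 (base)
P(M+4) = C(2,2) × 0.68648^0 × 0.31352^2 = 1 × 1.0000 × 0.09829479 = 0.098295
Relative intensity = 0.098295 / 0.471255 × 100 = 20.9

20.9%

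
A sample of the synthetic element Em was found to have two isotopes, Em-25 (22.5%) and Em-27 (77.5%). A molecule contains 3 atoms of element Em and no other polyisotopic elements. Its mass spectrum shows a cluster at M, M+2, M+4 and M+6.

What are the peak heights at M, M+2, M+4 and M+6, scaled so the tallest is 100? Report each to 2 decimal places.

Each Em atom is independently Em-25 (p = 0.225) or Em-27 (q = 0.775); the cluster is the binomial expansion (p + q)^3.
P(M) = 0.225^3 = 0.011391
P(M+2) = 3 × 0.225^2 × 0.775^1 = 0.117703
P(M+4) = 3 × 0.225^1 × 0.775^2 = 0.405422
P(M+6) = 0.775^3 = 0.465484
The M+6 peak is largest (0.465484); scaling to 100 gives 2.45 : 25.29 : 87.10 : 100.00.

2.45 : 25.29 : 87.10 : 100.00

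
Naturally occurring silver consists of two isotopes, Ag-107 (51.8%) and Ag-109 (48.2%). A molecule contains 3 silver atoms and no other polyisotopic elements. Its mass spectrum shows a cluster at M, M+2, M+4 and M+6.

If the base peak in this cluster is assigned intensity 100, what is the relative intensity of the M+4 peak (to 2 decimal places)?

93.05

Binomial terms of (0.518 + 0.482)^3: M 0.1390, M+2 0.3880, M+4 0.3610, M+6 0.1120 → M+2 is the base peak.
P(M+2) = C(3,1) × 0.518^2 × 0.482^1 = 3 × 0.268324 × 0.4820 = 0.387997 (base)
P(M+4) = C(3,2) × 0.518^1 × 0.482^2 = 3 × 0.5180 × 0.232324 = 0.361031
Relative intensity = 0.361031 / 0.387997 × 100 = 93.05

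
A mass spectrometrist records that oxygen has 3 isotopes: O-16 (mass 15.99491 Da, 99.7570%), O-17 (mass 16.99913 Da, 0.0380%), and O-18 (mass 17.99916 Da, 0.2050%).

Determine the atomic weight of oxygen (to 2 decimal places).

16.00 Da

Weight each isotope mass by its fractional abundance: 0.997570 × 15.99491 + 0.000380 × 16.99913 + 0.002050 × 17.99916
= 15.956042 + 0.006460 + 0.036898 = 15.999400 Da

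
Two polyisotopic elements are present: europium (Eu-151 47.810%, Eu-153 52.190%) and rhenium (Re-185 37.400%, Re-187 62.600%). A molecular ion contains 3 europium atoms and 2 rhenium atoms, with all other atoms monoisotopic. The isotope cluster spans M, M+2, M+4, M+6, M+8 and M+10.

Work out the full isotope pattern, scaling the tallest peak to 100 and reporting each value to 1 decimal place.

4.5 : 29.5 : 77.3 : 100.0 : 64.0 : 16.2

Europium pattern (n=3): 0.10928391 : 0.3578871 : 0.39067407 : 0.14215492
Rhenium pattern (n=2): 0.139876 : 0.468248 : 0.391876
Convolve the two distributions (both contribute in 2-u steps):
  M: 0.10928391×0.139876 = 0.015286
  M+2: 0.10928391×0.468248 + 0.3578871×0.139876 = 0.101232
  M+4: 0.10928391×0.391876 + 0.3578871×0.468248 + 0.39067407×0.139876 = 0.265052
  M+6: 0.3578871×0.391876 + 0.39067407×0.468248 + 0.14215492×0.139876 = 0.343064
  M+8: 0.39067407×0.391876 + 0.14215492×0.468248 = 0.219660
  M+10: 0.14215492×0.391876 = 0.055707
Scale to base peak (0.343064) = 100: 4.5 : 29.5 : 77.3 : 100.0 : 64.0 : 16.2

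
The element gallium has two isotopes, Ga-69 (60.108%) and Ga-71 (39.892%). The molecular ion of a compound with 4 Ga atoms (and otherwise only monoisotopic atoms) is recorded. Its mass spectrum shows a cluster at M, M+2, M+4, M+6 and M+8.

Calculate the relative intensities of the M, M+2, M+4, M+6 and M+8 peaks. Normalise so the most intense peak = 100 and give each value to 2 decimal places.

The 4 Ga atoms are independent, so intensities follow the terms of (0.60108 + 0.39892)^4.
P(M) = 0.60108^4 = 0.130536
P(M+2) = 4 × 0.60108^3 × 0.39892^1 = 0.346531
P(M+4) = 6 × 0.60108^2 × 0.39892^2 = 0.344975
P(M+6) = 4 × 0.60108^1 × 0.39892^3 = 0.152633
P(M+8) = 0.39892^4 = 0.025325
The M+2 peak is largest (0.346531); scaling to 100 gives 37.67 : 100.00 : 99.55 : 44.05 : 7.31.

37.67 : 100.00 : 99.55 : 44.05 : 7.31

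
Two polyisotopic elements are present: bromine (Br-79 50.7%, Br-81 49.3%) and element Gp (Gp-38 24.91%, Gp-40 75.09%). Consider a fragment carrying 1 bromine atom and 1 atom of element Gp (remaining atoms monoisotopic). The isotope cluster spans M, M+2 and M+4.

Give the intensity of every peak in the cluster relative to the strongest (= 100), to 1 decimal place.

25.1 : 100.0 : 73.5

Bromine pattern (n=1): 0.5070 : 0.4930
Element Gp pattern (n=1): 0.2491 : 0.7509
Convolve the two distributions (both contribute in 2-u steps):
  M: 0.5070×0.2491 = 0.126294
  M+2: 0.5070×0.7509 + 0.4930×0.2491 = 0.503513
  M+4: 0.4930×0.7509 = 0.370194
Scale to base peak (0.503513) = 100: 25.1 : 100.0 : 73.5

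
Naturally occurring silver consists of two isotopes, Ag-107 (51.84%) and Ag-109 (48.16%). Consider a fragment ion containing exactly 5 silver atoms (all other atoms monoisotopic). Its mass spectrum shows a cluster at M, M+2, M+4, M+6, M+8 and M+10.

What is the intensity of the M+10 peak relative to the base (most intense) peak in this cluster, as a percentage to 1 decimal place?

8.0%

Term probabilities: M 0.0374, M+2 0.1739, M+4 0.3231, M+6 0.3002, M+8 0.1394, M+10 0.0259. Base peak = M+4.
P(M+4) = C(5,2) × 0.5184^3 × 0.4816^2 = 10 × 0.13931407 × 0.23193856 = 0.323123 (base)
P(M+10) = C(5,5) × 0.5184^0 × 0.4816^5 = 1 × 1.0000 × 0.02590791 = 0.025908
Relative intensity = 0.025908 / 0.323123 × 100 = 8.0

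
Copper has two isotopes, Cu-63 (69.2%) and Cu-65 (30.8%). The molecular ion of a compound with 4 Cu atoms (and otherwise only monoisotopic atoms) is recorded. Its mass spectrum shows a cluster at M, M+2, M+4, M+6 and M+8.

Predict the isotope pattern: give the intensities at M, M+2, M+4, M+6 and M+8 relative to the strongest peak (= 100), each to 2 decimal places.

The 4 Cu atoms are independent, so intensities follow the terms of (0.692 + 0.308)^4.
P(M) = 0.692^4 = 0.229311
P(M+2) = 4 × 0.692^3 × 0.308^1 = 0.408253
P(M+4) = 6 × 0.692^2 × 0.308^2 = 0.272562
P(M+6) = 4 × 0.692^1 × 0.308^3 = 0.080876
P(M+8) = 0.308^4 = 0.008999
The M+2 peak is largest (0.408253); scaling to 100 gives 56.17 : 100.00 : 66.76 : 19.81 : 2.20.

56.17 : 100.00 : 66.76 : 19.81 : 2.20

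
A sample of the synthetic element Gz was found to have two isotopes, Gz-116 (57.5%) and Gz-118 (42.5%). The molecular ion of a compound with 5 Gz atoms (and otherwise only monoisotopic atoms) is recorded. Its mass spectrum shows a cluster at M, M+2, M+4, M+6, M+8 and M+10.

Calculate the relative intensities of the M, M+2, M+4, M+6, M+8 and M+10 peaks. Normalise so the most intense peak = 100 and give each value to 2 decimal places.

18.30 : 67.65 : 100.00 : 73.91 : 27.32 : 4.04

The 5 Gz atoms are independent, so intensities follow the terms of (0.575 + 0.425)^5.
P(M) = 0.575^5 = 0.062855
P(M+2) = 5 × 0.575^4 × 0.425^1 = 0.232290
P(M+4) = 10 × 0.575^3 × 0.425^2 = 0.343385
P(M+6) = 10 × 0.575^2 × 0.425^3 = 0.253806
P(M+8) = 5 × 0.575^1 × 0.425^4 = 0.093798
P(M+10) = 0.425^5 = 0.013866
The M+4 peak is largest (0.343385); scaling to 100 gives 18.30 : 67.65 : 100.00 : 73.91 : 27.32 : 4.04.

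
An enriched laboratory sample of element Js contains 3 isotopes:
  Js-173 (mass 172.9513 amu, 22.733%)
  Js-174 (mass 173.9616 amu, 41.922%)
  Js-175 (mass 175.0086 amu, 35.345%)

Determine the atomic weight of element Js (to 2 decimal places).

174.10 amu

The abundance-weighted mean is 0.22733 × 172.9513 + 0.41922 × 173.9616 + 0.35345 × 175.0086
= 39.31702 + 72.92818 + 61.85679 = 174.10199 amu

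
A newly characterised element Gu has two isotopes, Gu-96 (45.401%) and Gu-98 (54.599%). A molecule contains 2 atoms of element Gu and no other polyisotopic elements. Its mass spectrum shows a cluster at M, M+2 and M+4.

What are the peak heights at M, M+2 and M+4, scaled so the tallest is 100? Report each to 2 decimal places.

41.58 : 100.00 : 60.13

Each Gu atom is independently Gu-96 (p = 0.45401) or Gu-98 (q = 0.54599); the cluster is the binomial expansion (p + q)^2.
P(M) = 0.45401^2 = 0.206125
P(M+2) = 2 × 0.45401^1 × 0.54599^1 = 0.495770
P(M+4) = 0.54599^2 = 0.298105
The M+2 peak is largest (0.495770); scaling to 100 gives 41.58 : 100.00 : 60.13.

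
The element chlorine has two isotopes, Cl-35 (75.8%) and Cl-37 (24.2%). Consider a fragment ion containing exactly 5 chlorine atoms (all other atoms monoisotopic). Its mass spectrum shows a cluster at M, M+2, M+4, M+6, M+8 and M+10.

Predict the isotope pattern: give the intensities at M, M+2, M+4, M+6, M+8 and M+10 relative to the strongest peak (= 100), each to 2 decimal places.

The 5 Cl atoms are independent, so intensities follow the terms of (0.758 + 0.242)^5.
P(M) = 0.758^5 = 0.250234
P(M+2) = 5 × 0.758^4 × 0.242^1 = 0.399450
P(M+4) = 10 × 0.758^3 × 0.242^2 = 0.255058
P(M+6) = 10 × 0.758^2 × 0.242^3 = 0.081430
P(M+8) = 5 × 0.758^1 × 0.242^4 = 0.012999
P(M+10) = 0.242^5 = 0.000830
The M+2 peak is largest (0.399450); scaling to 100 gives 62.64 : 100.00 : 63.85 : 20.39 : 3.25 : 0.21.

62.64 : 100.00 : 63.85 : 20.39 : 3.25 : 0.21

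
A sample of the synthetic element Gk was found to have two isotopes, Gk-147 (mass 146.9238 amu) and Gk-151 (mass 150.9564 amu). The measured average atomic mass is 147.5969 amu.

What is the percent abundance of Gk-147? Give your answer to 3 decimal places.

83.309%

With x = fraction of Gk-147 (so Gk-151 is 1 − x):
146.9238·x + 150.9564·(1 − x) = 147.5969
(146.9238 − 150.9564)·x = 147.5969 − 150.9564
x = -3.3595 / -4.0326 = 0.83309 → 83.309% Gk-147, 16.691% Gk-151.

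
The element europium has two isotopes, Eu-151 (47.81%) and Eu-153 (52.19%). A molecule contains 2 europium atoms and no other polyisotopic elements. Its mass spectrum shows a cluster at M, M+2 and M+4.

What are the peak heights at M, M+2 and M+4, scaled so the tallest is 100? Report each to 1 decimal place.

45.8 : 100.0 : 54.6

Expanding (0.4781 + 0.5219)^2:
P(M) = 0.4781^2 = 0.228580
P(M+2) = 2 × 0.4781^1 × 0.5219^1 = 0.499041
P(M+4) = 0.5219^2 = 0.272380
The M+2 peak is largest (0.499041); scaling to 100 gives 45.8 : 100.0 : 54.6.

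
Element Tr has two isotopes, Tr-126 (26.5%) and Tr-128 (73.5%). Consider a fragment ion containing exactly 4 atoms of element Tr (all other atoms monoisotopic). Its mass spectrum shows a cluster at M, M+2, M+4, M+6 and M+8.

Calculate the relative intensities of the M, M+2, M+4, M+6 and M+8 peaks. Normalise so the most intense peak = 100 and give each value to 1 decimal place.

1.2 : 13.0 : 54.1 : 100.0 : 69.3

Each Tr atom is independently Tr-126 (p = 0.265) or Tr-128 (q = 0.735); the cluster is the binomial expansion (p + q)^4.
P(M) = 0.265^4 = 0.004932
P(M+2) = 4 × 0.265^3 × 0.735^1 = 0.054712
P(M+4) = 6 × 0.265^2 × 0.735^2 = 0.227624
P(M+6) = 4 × 0.265^1 × 0.735^3 = 0.420889
P(M+8) = 0.735^4 = 0.291843
The M+6 peak is largest (0.420889); scaling to 100 gives 1.2 : 13.0 : 54.1 : 100.0 : 69.3.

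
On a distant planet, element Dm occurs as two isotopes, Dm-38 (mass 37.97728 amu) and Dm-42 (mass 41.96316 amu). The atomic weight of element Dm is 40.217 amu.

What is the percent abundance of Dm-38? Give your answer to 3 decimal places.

43.809%

Writing the weighted mean with unknown fraction x of Dm-38:
37.97728·x + 41.96316·(1 − x) = 40.217
(37.97728 − 41.96316)·x = 40.217 − 41.96316
x = -1.74616 / -3.98588 = 0.43809 → 43.809% Dm-38, 56.191% Dm-42.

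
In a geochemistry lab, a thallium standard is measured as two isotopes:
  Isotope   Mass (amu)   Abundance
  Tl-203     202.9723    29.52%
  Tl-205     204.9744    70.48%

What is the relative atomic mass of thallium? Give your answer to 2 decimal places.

The abundance-weighted mean is 0.2952 × 202.9723 + 0.7048 × 204.9744
= 59.91742 + 144.46596 = 204.38338 amu

204.38 amu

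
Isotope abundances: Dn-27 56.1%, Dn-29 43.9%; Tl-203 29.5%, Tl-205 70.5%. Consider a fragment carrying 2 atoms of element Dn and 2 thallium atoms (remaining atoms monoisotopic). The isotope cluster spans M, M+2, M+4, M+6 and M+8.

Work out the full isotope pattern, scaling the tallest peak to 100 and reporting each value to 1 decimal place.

7.2 : 46.0 : 100.0 : 86.0 : 25.3

Element Dn pattern (n=2): 0.314721 : 0.492558 : 0.192721
Thallium pattern (n=2): 0.087025 : 0.41595 : 0.497025
Convolve the two distributions (both contribute in 2-u steps):
  M: 0.314721×0.087025 = 0.027389
  M+2: 0.314721×0.41595 + 0.492558×0.087025 = 0.173773
  M+4: 0.314721×0.497025 + 0.492558×0.41595 + 0.192721×0.087025 = 0.378075
  M+6: 0.492558×0.497025 + 0.192721×0.41595 = 0.324976
  M+8: 0.192721×0.497025 = 0.095787
Scale to base peak (0.378075) = 100: 7.2 : 46.0 : 100.0 : 86.0 : 25.3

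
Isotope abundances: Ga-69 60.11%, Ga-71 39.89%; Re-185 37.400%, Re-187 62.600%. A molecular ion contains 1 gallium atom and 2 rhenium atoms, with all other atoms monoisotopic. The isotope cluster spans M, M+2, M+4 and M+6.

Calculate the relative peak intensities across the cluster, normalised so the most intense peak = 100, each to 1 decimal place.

Gallium pattern (n=1): 0.6011 : 0.3989
Rhenium pattern (n=2): 0.139876 : 0.468248 : 0.391876
Convolve the two distributions (both contribute in 2-u steps):
  M: 0.6011×0.139876 = 0.084079
  M+2: 0.6011×0.468248 + 0.3989×0.139876 = 0.337260
  M+4: 0.6011×0.391876 + 0.3989×0.468248 = 0.422341
  M+6: 0.3989×0.391876 = 0.156319
Scale to base peak (0.422341) = 100: 19.9 : 79.9 : 100.0 : 37.0

19.9 : 79.9 : 100.0 : 37.0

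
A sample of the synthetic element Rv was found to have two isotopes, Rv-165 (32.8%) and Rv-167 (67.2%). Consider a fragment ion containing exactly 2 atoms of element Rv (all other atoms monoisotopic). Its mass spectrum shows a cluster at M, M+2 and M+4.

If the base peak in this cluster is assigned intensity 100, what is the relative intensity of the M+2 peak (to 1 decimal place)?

Binomial terms of (0.328 + 0.672)^2: M 0.1076, M+2 0.4408, M+4 0.4516 → M+4 is the base peak.
P(M+4) = C(2,2) × 0.328^0 × 0.672^2 = 1 × 1.0000 × 0.451584 = 0.451584 (base)
P(M+2) = C(2,1) × 0.328^1 × 0.672^1 = 2 × 0.3280 × 0.6720 = 0.440832
Relative intensity = 0.440832 / 0.451584 × 100 = 97.6

97.6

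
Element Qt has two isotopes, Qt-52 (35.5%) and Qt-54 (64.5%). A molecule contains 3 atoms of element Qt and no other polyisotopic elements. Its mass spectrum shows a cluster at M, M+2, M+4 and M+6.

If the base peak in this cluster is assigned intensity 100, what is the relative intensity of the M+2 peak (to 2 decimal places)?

(0.355 + 0.645)^3 gives M 0.0447, M+2 0.2439, M+4 0.4431, M+6 0.2683; the largest is M+4.
P(M+4) = C(3,2) × 0.355^1 × 0.645^2 = 3 × 0.3550 × 0.416025 = 0.443067 (base)
P(M+2) = C(3,1) × 0.355^2 × 0.645^1 = 3 × 0.126025 × 0.6450 = 0.243858
Relative intensity = 0.243858 / 0.443067 × 100 = 55.04

55.04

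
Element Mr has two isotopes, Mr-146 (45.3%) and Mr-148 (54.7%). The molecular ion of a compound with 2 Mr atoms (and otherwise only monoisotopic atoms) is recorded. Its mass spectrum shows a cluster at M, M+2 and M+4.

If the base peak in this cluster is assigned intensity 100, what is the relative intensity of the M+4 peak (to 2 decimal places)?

(0.453 + 0.547)^2 gives M 0.2052, M+2 0.4956, M+4 0.2992; the largest is M+2.
P(M+2) = C(2,1) × 0.453^1 × 0.547^1 = 2 × 0.4530 × 0.5470 = 0.495582 (base)
P(M+4) = C(2,2) × 0.453^0 × 0.547^2 = 1 × 1.0000 × 0.299209 = 0.299209
Relative intensity = 0.299209 / 0.495582 × 100 = 60.38

60.38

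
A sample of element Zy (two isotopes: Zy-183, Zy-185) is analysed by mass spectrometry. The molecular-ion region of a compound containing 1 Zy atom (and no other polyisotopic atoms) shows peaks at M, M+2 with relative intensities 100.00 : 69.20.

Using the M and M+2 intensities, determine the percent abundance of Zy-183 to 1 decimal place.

59.1%

Write p for the Zy-183 fraction. I(M+2)/I(M) = [C(1,1)·p^0·(1−p)] / p^1 = 1·(1−p)/p = 69.20/100.00 = 0.6920
(1−p)/p = 0.6920/1 = 0.6920  ⇒  p = 1/(1 + 0.6920) = 0.5910
Zy-183: 59.1%, Zy-185: 40.9%.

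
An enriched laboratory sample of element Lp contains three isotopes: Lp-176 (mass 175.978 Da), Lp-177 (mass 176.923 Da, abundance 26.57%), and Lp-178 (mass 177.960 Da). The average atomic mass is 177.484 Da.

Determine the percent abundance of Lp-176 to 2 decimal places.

Let x and y be the fractions of Lp-176 and Lp-178. Then x + y = 1 − 0.2657 = 0.7343 and 175.978x + 177.960y = 177.484 − 0.2657×176.923 = 130.4755589.
Substituting: 175.978x + 177.960(0.7343 − x) = 130.4755589
(175.978 − 177.960)x = -0.2004691  ⇒  x = 0.10114, y = 0.63316
Lp-176: 10.11%, Lp-178: 63.32%.

10.11%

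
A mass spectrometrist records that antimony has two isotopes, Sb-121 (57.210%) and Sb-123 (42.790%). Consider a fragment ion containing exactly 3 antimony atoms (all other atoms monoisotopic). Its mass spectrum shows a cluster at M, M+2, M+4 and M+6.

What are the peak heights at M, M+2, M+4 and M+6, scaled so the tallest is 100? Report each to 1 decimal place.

44.6 : 100.0 : 74.8 : 18.6

Expanding (0.57210 + 0.42790)^3:
P(M) = 0.57210^3 = 0.187247
P(M+2) = 3 × 0.57210^2 × 0.42790^1 = 0.420153
P(M+4) = 3 × 0.57210^1 × 0.42790^2 = 0.314252
P(M+6) = 0.42790^3 = 0.078348
The M+2 peak is largest (0.420153); scaling to 100 gives 44.6 : 100.0 : 74.8 : 18.6.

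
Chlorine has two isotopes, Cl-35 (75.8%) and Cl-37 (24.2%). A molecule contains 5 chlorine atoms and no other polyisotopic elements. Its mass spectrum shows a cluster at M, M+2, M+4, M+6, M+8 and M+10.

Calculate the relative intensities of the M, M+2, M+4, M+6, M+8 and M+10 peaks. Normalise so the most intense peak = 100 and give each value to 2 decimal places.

62.64 : 100.00 : 63.85 : 20.39 : 3.25 : 0.21

Each Cl atom is independently Cl-35 (p = 0.758) or Cl-37 (q = 0.242); the cluster is the binomial expansion (p + q)^5.
P(M) = 0.758^5 = 0.250234
P(M+2) = 5 × 0.758^4 × 0.242^1 = 0.399450
P(M+4) = 10 × 0.758^3 × 0.242^2 = 0.255058
P(M+6) = 10 × 0.758^2 × 0.242^3 = 0.081430
P(M+8) = 5 × 0.758^1 × 0.242^4 = 0.012999
P(M+10) = 0.242^5 = 0.000830
The M+2 peak is largest (0.399450); scaling to 100 gives 62.64 : 100.00 : 63.85 : 20.39 : 3.25 : 0.21.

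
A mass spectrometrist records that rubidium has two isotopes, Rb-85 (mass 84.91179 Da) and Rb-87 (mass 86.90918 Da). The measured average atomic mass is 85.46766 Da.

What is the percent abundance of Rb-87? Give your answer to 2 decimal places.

27.83%

Writing the weighted mean with unknown fraction x of Rb-85:
84.91179·x + 86.90918·(1 − x) = 85.46766
(84.91179 − 86.90918)·x = 85.46766 − 86.90918
x = -1.44152 / -1.99739 = 0.72170 → 72.17% Rb-85, 27.83% Rb-87.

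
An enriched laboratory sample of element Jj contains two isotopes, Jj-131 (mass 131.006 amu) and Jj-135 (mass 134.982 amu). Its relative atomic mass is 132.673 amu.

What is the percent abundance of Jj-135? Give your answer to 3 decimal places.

Writing the weighted mean with unknown fraction x of Jj-131:
131.006·x + 134.982·(1 − x) = 132.673
(131.006 − 134.982)·x = 132.673 − 134.982
x = -2.309 / -3.976 = 0.58073 → 58.073% Jj-131, 41.927% Jj-135.

41.927%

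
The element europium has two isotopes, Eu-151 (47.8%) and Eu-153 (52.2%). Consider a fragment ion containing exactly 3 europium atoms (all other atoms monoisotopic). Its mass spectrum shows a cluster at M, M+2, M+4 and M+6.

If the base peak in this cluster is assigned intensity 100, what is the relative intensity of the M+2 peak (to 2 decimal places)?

91.57

Term probabilities: M 0.1092, M+2 0.3578, M+4 0.3907, M+6 0.1422. Base peak = M+4.
P(M+4) = C(3,2) × 0.478^1 × 0.522^2 = 3 × 0.4780 × 0.272484 = 0.390742 (base)
P(M+2) = C(3,1) × 0.478^2 × 0.522^1 = 3 × 0.228484 × 0.5220 = 0.357806
Relative intensity = 0.357806 / 0.390742 × 100 = 91.57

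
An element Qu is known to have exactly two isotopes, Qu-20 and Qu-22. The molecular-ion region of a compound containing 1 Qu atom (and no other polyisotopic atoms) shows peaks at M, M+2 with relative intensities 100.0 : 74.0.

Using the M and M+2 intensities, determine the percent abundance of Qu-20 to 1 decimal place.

57.5%

Let p = fractional abundance of Qu-20. I(M+2)/I(M) = [C(1,1)·p^0·(1−p)] / p^1 = 1·(1−p)/p = 74.0/100.0 = 0.7400
(1−p)/p = 0.7400/1 = 0.7400  ⇒  p = 1/(1 + 0.7400) = 0.5747
Qu-20: 57.5%, Qu-22: 42.5%.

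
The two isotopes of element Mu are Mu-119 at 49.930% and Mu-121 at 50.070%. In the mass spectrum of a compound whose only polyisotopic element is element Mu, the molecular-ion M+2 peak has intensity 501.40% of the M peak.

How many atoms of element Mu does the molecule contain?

5

The M+2/M ratio from n Mu atoms is n · q/p = n · 0.50070/0.49930.
n = 5.0140 × 0.49930/0.50070 = 5.00 ≈ 5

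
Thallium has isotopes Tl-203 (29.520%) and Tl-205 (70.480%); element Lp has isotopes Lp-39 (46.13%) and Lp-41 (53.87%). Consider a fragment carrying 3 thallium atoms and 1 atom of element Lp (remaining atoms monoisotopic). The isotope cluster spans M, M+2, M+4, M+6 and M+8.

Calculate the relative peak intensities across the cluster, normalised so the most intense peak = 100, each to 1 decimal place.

Thallium pattern (n=3): 0.02572463 : 0.18425524 : 0.43991564 : 0.35010449
Element Lp pattern (n=1): 0.4613 : 0.5387
Convolve the two distributions (both contribute in 2-u steps):
  M: 0.02572463×0.4613 = 0.011867
  M+2: 0.02572463×0.5387 + 0.18425524×0.4613 = 0.098855
  M+4: 0.18425524×0.5387 + 0.43991564×0.4613 = 0.302191
  M+6: 0.43991564×0.5387 + 0.35010449×0.4613 = 0.398486
  M+8: 0.35010449×0.5387 = 0.188601
Scale to base peak (0.398486) = 100: 3.0 : 24.8 : 75.8 : 100.0 : 47.3

3.0 : 24.8 : 75.8 : 100.0 : 47.3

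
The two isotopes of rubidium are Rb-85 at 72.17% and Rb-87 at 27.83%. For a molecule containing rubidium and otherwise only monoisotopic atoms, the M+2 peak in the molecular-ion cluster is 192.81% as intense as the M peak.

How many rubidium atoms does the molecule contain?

5

The M+2/M ratio from n Rb atoms is n · q/p = n · 0.2783/0.7217.
n = 1.9281 × 0.7217/0.2783 = 5.00 ≈ 5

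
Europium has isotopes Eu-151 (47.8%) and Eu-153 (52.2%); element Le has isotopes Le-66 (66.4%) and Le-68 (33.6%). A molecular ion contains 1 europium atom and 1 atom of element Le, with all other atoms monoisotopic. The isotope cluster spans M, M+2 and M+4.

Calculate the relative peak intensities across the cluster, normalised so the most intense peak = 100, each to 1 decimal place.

Europium pattern (n=1): 0.4780 : 0.5220
Element Le pattern (n=1): 0.6640 : 0.3360
Convolve the two distributions (both contribute in 2-u steps):
  M: 0.4780×0.6640 = 0.317392
  M+2: 0.4780×0.3360 + 0.5220×0.6640 = 0.507216
  M+4: 0.5220×0.3360 = 0.175392
Scale to base peak (0.507216) = 100: 62.6 : 100.0 : 34.6

62.6 : 100.0 : 34.6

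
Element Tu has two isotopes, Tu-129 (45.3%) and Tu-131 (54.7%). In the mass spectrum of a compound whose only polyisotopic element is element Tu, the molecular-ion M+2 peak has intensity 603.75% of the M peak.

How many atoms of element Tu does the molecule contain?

The M+2/M ratio from n Tu atoms is n · q/p = n · 0.547/0.453.
n = 6.0375 × 0.453/0.547 = 5.00 ≈ 5

5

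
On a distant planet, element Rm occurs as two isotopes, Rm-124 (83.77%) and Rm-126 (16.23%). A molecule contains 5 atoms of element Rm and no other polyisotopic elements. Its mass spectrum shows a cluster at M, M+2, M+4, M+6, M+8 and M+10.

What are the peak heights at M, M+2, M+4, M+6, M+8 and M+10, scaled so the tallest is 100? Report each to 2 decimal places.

100.00 : 96.87 : 37.54 : 7.27 : 0.70 : 0.03

The 5 Rm atoms are independent, so intensities follow the terms of (0.8377 + 0.1623)^5.
P(M) = 0.8377^5 = 0.412518
P(M+2) = 5 × 0.8377^4 × 0.1623^1 = 0.399616
P(M+4) = 10 × 0.8377^3 × 0.1623^2 = 0.154847
P(M+6) = 10 × 0.8377^2 × 0.1623^3 = 0.030001
P(M+8) = 5 × 0.8377^1 × 0.1623^4 = 0.002906
P(M+10) = 0.1623^5 = 0.000113
The M peak is largest (0.412518); scaling to 100 gives 100.00 : 96.87 : 37.54 : 7.27 : 0.70 : 0.03.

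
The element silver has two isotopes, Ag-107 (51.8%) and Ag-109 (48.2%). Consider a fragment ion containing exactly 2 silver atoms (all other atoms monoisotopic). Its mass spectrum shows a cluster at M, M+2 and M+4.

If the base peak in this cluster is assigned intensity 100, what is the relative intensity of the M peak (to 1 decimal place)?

Term probabilities: M 0.2683, M+2 0.4994, M+4 0.2323. Base peak = M+2.
P(M+2) = C(2,1) × 0.518^1 × 0.482^1 = 2 × 0.5180 × 0.4820 = 0.499352 (base)
P(M) = C(2,0) × 0.518^2 × 0.482^0 = 1 × 0.268324 × 1.0000 = 0.268324
Relative intensity = 0.268324 / 0.499352 × 100 = 53.7

53.7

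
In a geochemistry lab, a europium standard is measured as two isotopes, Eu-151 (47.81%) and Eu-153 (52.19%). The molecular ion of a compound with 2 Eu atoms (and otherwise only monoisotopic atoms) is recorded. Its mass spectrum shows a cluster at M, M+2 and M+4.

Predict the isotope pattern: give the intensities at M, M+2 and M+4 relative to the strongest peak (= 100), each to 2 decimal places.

45.80 : 100.00 : 54.58

The 2 Eu atoms are independent, so intensities follow the terms of (0.4781 + 0.5219)^2.
P(M) = 0.4781^2 = 0.228580
P(M+2) = 2 × 0.4781^1 × 0.5219^1 = 0.499041
P(M+4) = 0.5219^2 = 0.272380
The M+2 peak is largest (0.499041); scaling to 100 gives 45.80 : 100.00 : 54.58.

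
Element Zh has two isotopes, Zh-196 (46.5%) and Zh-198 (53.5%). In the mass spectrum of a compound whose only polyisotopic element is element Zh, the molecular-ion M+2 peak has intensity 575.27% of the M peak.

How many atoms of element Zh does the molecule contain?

The M+2/M ratio from n Zh atoms is n · q/p = n · 0.535/0.465.
n = 5.7527 × 0.465/0.535 = 5.00 ≈ 5

5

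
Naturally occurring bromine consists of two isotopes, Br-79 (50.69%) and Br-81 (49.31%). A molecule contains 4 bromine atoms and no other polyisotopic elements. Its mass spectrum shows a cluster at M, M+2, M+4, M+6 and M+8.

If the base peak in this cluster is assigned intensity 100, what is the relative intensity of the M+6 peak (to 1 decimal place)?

64.9

(0.5069 + 0.4931)^4 gives M 0.0660, M+2 0.2569, M+4 0.3749, M+6 0.2431, M+8 0.0591; the largest is M+4.
P(M+4) = C(4,2) × 0.5069^2 × 0.4931^2 = 6 × 0.25694761 × 0.24314761 = 0.374857 (base)
P(M+6) = C(4,3) × 0.5069^1 × 0.4931^3 = 4 × 0.5069 × 0.11989609 = 0.243101
Relative intensity = 0.243101 / 0.374857 × 100 = 64.9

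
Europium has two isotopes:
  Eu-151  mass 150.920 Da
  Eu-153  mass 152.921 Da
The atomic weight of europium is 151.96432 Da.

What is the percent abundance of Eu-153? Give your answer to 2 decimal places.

Writing the weighted mean with unknown fraction x of Eu-151:
150.920·x + 152.921·(1 − x) = 151.96432
(150.920 − 152.921)·x = 151.96432 − 152.921
x = -0.95668 / -2.001 = 0.47810 → 47.81% Eu-151, 52.19% Eu-153.

52.19%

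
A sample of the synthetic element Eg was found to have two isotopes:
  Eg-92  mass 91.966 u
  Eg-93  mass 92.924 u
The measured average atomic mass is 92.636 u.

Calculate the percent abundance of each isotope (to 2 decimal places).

Let x be the fractional abundance of Eg-92; then Eg-93 has abundance 1 − x.
91.966·x + 92.924·(1 − x) = 92.636
(91.966 − 92.924)·x = 92.636 − 92.924
x = -0.288 / -0.958 = 0.30063 → 30.06% Eg-92, 69.94% Eg-93.

Eg-92: 30.06%, Eg-93: 69.94%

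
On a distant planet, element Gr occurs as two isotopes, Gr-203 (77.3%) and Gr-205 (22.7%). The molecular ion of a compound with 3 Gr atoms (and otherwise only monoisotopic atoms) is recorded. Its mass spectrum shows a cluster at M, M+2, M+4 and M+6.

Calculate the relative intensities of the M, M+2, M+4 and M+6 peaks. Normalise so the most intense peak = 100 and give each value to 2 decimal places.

Each Gr atom is independently Gr-203 (p = 0.773) or Gr-205 (q = 0.227); the cluster is the binomial expansion (p + q)^3.
P(M) = 0.773^3 = 0.461890
P(M+2) = 3 × 0.773^2 × 0.227^1 = 0.406917
P(M+4) = 3 × 0.773^1 × 0.227^2 = 0.119496
P(M+6) = 0.227^3 = 0.011697
The M peak is largest (0.461890); scaling to 100 gives 100.00 : 88.10 : 25.87 : 2.53.

100.00 : 88.10 : 25.87 : 2.53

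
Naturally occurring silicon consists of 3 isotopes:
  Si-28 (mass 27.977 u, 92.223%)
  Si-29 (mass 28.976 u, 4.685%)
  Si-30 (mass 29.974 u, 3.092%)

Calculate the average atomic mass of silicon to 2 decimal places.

28.09 u

Average mass = Σ (abundance × isotope mass) = 0.92223 × 27.977 + 0.04685 × 28.976 + 0.03092 × 29.974
= 25.8012 + 1.3575 + 0.9268 = 28.0855 u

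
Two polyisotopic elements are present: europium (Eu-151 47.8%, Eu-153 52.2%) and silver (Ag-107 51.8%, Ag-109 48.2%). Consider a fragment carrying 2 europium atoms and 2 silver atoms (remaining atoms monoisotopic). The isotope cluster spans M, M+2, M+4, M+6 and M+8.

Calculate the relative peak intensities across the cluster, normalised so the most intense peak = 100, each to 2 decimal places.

Europium pattern (n=2): 0.228484 : 0.499032 : 0.272484
Silver pattern (n=2): 0.268324 : 0.499352 : 0.232324
Convolve the two distributions (both contribute in 2-u steps):
  M: 0.228484×0.268324 = 0.061308
  M+2: 0.228484×0.499352 + 0.499032×0.268324 = 0.247996
  M+4: 0.228484×0.232324 + 0.499032×0.499352 + 0.272484×0.268324 = 0.375389
  M+6: 0.499032×0.232324 + 0.272484×0.499352 = 0.252003
  M+8: 0.272484×0.232324 = 0.063305
Scale to base peak (0.375389) = 100: 16.33 : 66.06 : 100.00 : 67.13 : 16.86

16.33 : 66.06 : 100.00 : 67.13 : 16.86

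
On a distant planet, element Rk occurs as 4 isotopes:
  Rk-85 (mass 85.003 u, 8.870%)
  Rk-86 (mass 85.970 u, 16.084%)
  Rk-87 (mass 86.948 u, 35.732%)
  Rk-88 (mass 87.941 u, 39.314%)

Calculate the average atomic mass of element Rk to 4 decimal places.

Average mass = Σ (abundance × isotope mass) = 0.08870 × 85.003 + 0.16084 × 85.970 + 0.35732 × 86.948 + 0.39314 × 87.941
= 7.53977 + 13.82741 + 31.06826 + 34.57312 = 87.00856 u

87.0086 u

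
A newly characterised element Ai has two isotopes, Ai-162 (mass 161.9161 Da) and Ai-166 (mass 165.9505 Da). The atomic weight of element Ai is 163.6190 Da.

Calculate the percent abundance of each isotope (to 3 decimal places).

Ai-162: 57.791%, Ai-166: 42.209%

With x = fraction of Ai-162 (so Ai-166 is 1 − x):
161.9161·x + 165.9505·(1 − x) = 163.6190
(161.9161 − 165.9505)·x = 163.6190 − 165.9505
x = -2.3315 / -4.0344 = 0.57791 → 57.791% Ai-162, 42.209% Ai-166.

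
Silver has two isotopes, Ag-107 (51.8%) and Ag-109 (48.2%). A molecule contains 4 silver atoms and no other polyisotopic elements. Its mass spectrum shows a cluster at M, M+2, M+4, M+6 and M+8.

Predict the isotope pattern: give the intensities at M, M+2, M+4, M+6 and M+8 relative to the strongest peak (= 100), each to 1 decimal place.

The 4 Ag atoms are independent, so intensities follow the terms of (0.518 + 0.482)^4.
P(M) = 0.518^4 = 0.071998
P(M+2) = 4 × 0.518^3 × 0.482^1 = 0.267976
P(M+4) = 6 × 0.518^2 × 0.482^2 = 0.374029
P(M+6) = 4 × 0.518^1 × 0.482^3 = 0.232023
P(M+8) = 0.482^4 = 0.053974
The M+4 peak is largest (0.374029); scaling to 100 gives 19.2 : 71.6 : 100.0 : 62.0 : 14.4.

19.2 : 71.6 : 100.0 : 62.0 : 14.4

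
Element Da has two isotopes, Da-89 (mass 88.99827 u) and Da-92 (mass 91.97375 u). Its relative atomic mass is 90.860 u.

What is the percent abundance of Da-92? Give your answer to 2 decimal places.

Let x be the fractional abundance of Da-89; then Da-92 has abundance 1 − x.
88.99827·x + 91.97375·(1 − x) = 90.860
(88.99827 − 91.97375)·x = 90.860 − 91.97375
x = -1.11375 / -2.97548 = 0.37431 → 37.43% Da-89, 62.57% Da-92.

62.57%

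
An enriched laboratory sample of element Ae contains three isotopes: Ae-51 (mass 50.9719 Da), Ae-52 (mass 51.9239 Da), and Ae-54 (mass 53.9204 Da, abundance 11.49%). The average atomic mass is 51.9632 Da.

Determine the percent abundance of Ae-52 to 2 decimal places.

68.54%

The remaining 88.51% is split between Ae-51 (fraction x) and Ae-52 (fraction 0.8851 − x).
Substituting: 50.9719x + 51.9239(0.8851 − x) = 45.76774604
(50.9719 − 51.9239)x = -0.19009785  ⇒  x = 0.19968, y = 0.68542
Ae-51: 19.97%, Ae-52: 68.54%.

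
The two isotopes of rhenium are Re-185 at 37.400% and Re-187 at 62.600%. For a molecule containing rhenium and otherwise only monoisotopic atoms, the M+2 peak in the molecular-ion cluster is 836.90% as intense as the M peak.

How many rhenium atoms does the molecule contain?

For n independent Re atoms, I(M+2)/I(M) = n · (abundance Re-187) / (abundance Re-185) = n · 0.62600/0.37400.
n = 8.3690 × 0.37400/0.62600 = 5.00 ≈ 5

5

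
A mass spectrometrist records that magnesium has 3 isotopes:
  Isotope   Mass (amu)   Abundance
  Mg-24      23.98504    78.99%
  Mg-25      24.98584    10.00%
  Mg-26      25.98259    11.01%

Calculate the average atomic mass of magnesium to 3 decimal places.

24.305 amu

Weight each isotope mass by its fractional abundance: 0.7899 × 23.98504 + 0.1000 × 24.98584 + 0.1101 × 25.98259
= 18.945783 + 2.498584 + 2.860683 = 24.305050 amu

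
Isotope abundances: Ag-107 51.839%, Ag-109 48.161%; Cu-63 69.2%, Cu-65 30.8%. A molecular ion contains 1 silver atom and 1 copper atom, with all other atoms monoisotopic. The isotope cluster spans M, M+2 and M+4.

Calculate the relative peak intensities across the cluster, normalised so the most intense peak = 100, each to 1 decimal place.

Silver pattern (n=1): 0.51839 : 0.48161
Copper pattern (n=1): 0.6920 : 0.3080
Convolve the two distributions (both contribute in 2-u steps):
  M: 0.51839×0.6920 = 0.358726
  M+2: 0.51839×0.3080 + 0.48161×0.6920 = 0.492938
  M+4: 0.48161×0.3080 = 0.148336
Scale to base peak (0.492938) = 100: 72.8 : 100.0 : 30.1

72.8 : 100.0 : 30.1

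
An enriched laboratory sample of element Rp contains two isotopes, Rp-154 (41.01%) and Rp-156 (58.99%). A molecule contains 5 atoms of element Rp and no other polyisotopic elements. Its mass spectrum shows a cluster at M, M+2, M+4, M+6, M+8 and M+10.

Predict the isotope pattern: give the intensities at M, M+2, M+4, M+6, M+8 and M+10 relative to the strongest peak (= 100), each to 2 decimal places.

3.36 : 24.17 : 69.52 : 100.00 : 71.92 : 20.69

The 5 Rp atoms are independent, so intensities follow the terms of (0.4101 + 0.5899)^5.
P(M) = 0.4101^5 = 0.011600
P(M+2) = 5 × 0.4101^4 × 0.5899^1 = 0.083427
P(M+4) = 10 × 0.4101^3 × 0.5899^2 = 0.240008
P(M+6) = 10 × 0.4101^2 × 0.5899^3 = 0.345235
P(M+8) = 5 × 0.4101^1 × 0.5899^4 = 0.248298
P(M+10) = 0.5899^5 = 0.071432
The M+6 peak is largest (0.345235); scaling to 100 gives 3.36 : 24.17 : 69.52 : 100.00 : 71.92 : 20.69.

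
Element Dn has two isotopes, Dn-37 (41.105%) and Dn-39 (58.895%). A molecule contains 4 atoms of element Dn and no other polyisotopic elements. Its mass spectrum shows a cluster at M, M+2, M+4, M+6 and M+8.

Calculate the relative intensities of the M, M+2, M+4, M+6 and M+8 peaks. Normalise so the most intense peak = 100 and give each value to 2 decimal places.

The 4 Dn atoms are independent, so intensities follow the terms of (0.41105 + 0.58895)^4.
P(M) = 0.41105^4 = 0.028548
P(M+2) = 4 × 0.41105^3 × 0.58895^1 = 0.163615
P(M+4) = 6 × 0.41105^2 × 0.58895^2 = 0.351639
P(M+6) = 4 × 0.41105^1 × 0.58895^3 = 0.335884
P(M+8) = 0.58895^4 = 0.120313
The M+4 peak is largest (0.351639); scaling to 100 gives 8.12 : 46.53 : 100.00 : 95.52 : 34.21.

8.12 : 46.53 : 100.00 : 95.52 : 34.21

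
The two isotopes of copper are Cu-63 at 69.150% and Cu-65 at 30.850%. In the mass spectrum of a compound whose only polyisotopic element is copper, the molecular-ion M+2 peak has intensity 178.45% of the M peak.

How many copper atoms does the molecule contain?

4

With n Cu atoms, P(M+2)/P(M) = C(n,1)·p^(n−1)q / p^n = n·q/p = n · 0.30850/0.69150.
n = 1.7845 × 0.69150/0.30850 = 4.00 ≈ 4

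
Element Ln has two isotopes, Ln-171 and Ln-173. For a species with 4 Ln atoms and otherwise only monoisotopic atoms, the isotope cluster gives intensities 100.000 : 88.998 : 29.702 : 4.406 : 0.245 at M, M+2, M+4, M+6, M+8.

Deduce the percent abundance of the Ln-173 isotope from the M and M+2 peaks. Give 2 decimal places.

18.20%

If p is the fraction of Ln that is Ln-171, then I(M+2)/I(M) = [C(4,1)·p^3·(1−p)] / p^4 = 4·(1−p)/p = 88.998/100.000 = 0.8900
(1−p)/p = 0.8900/4 = 0.2225  ⇒  p = 1/(1 + 0.2225) = 0.8180
Ln-171: 81.80%, Ln-173: 18.20%.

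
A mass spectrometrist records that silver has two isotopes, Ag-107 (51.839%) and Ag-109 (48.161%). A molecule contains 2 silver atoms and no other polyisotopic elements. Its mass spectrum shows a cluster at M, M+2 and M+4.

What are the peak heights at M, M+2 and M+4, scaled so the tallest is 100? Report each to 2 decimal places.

Expanding (0.51839 + 0.48161)^2:
P(M) = 0.51839^2 = 0.268728
P(M+2) = 2 × 0.51839^1 × 0.48161^1 = 0.499324
P(M+4) = 0.48161^2 = 0.231948
The M+2 peak is largest (0.499324); scaling to 100 gives 53.82 : 100.00 : 46.45.

53.82 : 100.00 : 46.45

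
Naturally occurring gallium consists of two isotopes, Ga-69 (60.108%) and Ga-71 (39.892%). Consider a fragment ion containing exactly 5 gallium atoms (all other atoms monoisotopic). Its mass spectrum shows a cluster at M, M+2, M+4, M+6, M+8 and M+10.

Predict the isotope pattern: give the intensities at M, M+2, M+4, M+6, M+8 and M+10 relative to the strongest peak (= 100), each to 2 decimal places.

Expanding (0.60108 + 0.39892)^5:
P(M) = 0.60108^5 = 0.078462
P(M+2) = 5 × 0.60108^4 × 0.39892^1 = 0.260366
P(M+4) = 10 × 0.60108^3 × 0.39892^2 = 0.345596
P(M+6) = 10 × 0.60108^2 × 0.39892^3 = 0.229362
P(M+8) = 5 × 0.60108^1 × 0.39892^4 = 0.076111
P(M+10) = 0.39892^5 = 0.010103
The M+4 peak is largest (0.345596); scaling to 100 gives 22.70 : 75.34 : 100.00 : 66.37 : 22.02 : 2.92.

22.70 : 75.34 : 100.00 : 66.37 : 22.02 : 2.92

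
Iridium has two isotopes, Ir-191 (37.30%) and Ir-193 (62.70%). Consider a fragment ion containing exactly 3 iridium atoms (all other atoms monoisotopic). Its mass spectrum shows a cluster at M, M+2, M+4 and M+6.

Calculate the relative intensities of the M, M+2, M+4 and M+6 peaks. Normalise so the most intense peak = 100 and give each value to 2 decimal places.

Expanding (0.3730 + 0.6270)^3:
P(M) = 0.3730^3 = 0.051895
P(M+2) = 3 × 0.3730^2 × 0.6270^1 = 0.261702
P(M+4) = 3 × 0.3730^1 × 0.6270^2 = 0.439911
P(M+6) = 0.6270^3 = 0.246492
The M+4 peak is largest (0.439911); scaling to 100 gives 11.80 : 59.49 : 100.00 : 56.03.

11.80 : 59.49 : 100.00 : 56.03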